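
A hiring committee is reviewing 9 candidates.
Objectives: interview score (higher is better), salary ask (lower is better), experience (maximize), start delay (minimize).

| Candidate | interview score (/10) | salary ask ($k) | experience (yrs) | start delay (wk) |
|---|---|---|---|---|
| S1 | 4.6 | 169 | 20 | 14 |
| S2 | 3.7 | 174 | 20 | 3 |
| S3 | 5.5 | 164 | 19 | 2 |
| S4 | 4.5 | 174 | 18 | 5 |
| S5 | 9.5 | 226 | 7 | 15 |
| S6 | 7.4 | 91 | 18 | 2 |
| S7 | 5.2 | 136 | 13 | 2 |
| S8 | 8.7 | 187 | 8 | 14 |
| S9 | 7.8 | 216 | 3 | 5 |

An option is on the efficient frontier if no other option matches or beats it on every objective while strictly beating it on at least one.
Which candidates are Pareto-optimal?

S1: not dominated.
S2: not dominated.
S3: not dominated.
S4: dominated by S3 (interview score 5.5≥4.5, salary ask 164≤174, experience 19≥18, start delay 2≤5).
S5: not dominated (best interview score).
S6: not dominated (best salary ask).
S7: dominated by S6 (interview score 7.4≥5.2, salary ask 91≤136, experience 18≥13, start delay 2≤2).
S8: not dominated.
S9: not dominated.

S1, S2, S3, S5, S6, S8, S9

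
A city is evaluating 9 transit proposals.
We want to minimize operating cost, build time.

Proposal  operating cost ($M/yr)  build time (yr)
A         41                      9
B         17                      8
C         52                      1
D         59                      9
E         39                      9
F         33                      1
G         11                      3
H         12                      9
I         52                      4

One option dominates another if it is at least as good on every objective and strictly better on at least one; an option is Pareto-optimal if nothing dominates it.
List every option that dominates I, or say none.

C: operating cost 52≤52, build time 1≤4 — dominates I.
F: operating cost 33≤52, build time 1≤4 — dominates I.
G: operating cost 11≤52, build time 3≤4 — dominates I.
Others (A, B, D, E, H) are each worse than I on at least one objective.

C, F, G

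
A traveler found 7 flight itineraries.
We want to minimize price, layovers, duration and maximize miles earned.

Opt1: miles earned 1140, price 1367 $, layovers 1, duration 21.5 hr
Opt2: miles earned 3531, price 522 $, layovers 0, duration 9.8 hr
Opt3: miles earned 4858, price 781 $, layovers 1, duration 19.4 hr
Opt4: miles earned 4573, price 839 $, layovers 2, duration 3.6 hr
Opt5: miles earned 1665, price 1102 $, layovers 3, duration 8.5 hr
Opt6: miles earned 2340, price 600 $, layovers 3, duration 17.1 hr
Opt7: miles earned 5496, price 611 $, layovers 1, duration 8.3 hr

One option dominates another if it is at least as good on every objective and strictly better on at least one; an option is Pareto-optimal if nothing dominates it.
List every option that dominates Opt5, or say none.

Opt4: miles earned 4573≥1665, price 839≤1102, layovers 2≤3, duration 3.6≤8.5 — dominates Opt5.
Opt7: miles earned 5496≥1665, price 611≤1102, layovers 1≤3, duration 8.3≤8.5 — dominates Opt5.
Others (Opt1, Opt2, Opt3, Opt6) are each worse than Opt5 on at least one objective.

Opt4, Opt7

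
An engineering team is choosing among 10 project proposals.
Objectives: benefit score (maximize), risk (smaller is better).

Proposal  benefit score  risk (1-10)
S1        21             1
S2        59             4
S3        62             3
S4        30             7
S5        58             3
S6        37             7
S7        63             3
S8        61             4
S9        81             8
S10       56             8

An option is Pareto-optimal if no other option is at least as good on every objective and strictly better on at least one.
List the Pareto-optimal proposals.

S1: not dominated (best risk).
S2: dominated by S3 (benefit score 62≥59, risk 3≤4).
S3: dominated by S7 (benefit score 63≥62, risk 3≤3).
S4: dominated by S2 (benefit score 59≥30, risk 4≤7).
S5: dominated by S3 (benefit score 62≥58, risk 3≤3).
S6: dominated by S2 (benefit score 59≥37, risk 4≤7).
S7: not dominated.
S8: dominated by S3 (benefit score 62≥61, risk 3≤4).
S9: not dominated (best benefit score).
S10: dominated by S2 (benefit score 59≥56, risk 4≤8).

S1, S7, S9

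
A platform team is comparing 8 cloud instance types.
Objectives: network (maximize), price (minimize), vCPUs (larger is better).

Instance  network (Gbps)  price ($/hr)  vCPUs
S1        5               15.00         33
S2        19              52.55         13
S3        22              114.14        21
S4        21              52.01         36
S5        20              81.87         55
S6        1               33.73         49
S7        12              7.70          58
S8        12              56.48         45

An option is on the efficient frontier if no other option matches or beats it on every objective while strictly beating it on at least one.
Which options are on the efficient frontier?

S3, S4, S5, S7

S1: dominated by S7 (network 12≥5, price 7.70≤15.00, vCPUs 58≥33).
S2: dominated by S4 (network 21≥19, price 52.01≤52.55, vCPUs 36≥13).
S3: not dominated (best network).
S4: not dominated.
S5: not dominated.
S6: dominated by S7 (network 12≥1, price 7.70≤33.73, vCPUs 58≥49).
S7: not dominated (best price).
S8: dominated by S7 (network 12≥12, price 7.70≤56.48, vCPUs 58≥45).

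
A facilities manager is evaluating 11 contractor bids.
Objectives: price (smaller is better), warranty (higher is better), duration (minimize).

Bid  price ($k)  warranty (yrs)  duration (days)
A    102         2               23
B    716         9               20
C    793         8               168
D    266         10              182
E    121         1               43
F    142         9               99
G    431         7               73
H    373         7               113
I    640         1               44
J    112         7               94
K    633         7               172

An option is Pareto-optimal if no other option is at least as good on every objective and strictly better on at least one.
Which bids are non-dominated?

A, B, D, F, G, J

A: not dominated (best price).
B: not dominated (best duration).
C: dominated by B (price 716≤793, warranty 9≥8, duration 20≤168).
D: not dominated (best warranty).
E: dominated by A (price 102≤121, warranty 2≥1, duration 23≤43).
F: not dominated.
G: not dominated.
H: dominated by F (price 142≤373, warranty 9≥7, duration 99≤113).
I: dominated by A (price 102≤640, warranty 2≥1, duration 23≤44).
J: not dominated.
K: dominated by F (price 142≤633, warranty 9≥7, duration 99≤172).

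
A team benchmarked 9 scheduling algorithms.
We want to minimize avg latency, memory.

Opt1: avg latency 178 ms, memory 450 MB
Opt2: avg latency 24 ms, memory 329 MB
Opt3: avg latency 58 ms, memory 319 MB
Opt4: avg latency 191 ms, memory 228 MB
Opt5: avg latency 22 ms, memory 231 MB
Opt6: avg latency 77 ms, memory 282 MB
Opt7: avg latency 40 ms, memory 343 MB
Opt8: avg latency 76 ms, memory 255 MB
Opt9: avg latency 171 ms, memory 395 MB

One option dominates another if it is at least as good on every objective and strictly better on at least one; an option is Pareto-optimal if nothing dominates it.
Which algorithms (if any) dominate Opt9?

Opt2: avg latency 24≤171, memory 329≤395 — dominates Opt9.
Opt3: avg latency 58≤171, memory 319≤395 — dominates Opt9.
Opt5: avg latency 22≤171, memory 231≤395 — dominates Opt9.
Opt6: avg latency 77≤171, memory 282≤395 — dominates Opt9.
Opt7: avg latency 40≤171, memory 343≤395 — dominates Opt9.
Opt8: avg latency 76≤171, memory 255≤395 — dominates Opt9.
Others (Opt1, Opt4) are each worse than Opt9 on at least one objective.

Opt2, Opt3, Opt5, Opt6, Opt7, Opt8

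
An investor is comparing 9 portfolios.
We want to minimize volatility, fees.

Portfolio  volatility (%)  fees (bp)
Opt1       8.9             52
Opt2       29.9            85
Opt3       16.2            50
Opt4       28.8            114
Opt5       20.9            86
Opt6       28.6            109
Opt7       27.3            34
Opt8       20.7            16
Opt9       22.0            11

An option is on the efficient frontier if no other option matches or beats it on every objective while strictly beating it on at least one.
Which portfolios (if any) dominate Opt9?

none

Opt1: worse on fees (52 vs 11).
Opt2: worse on volatility (29.9 vs 22.0).
Opt3: worse on fees (50 vs 11).
Opt4: worse on volatility (28.8 vs 22.0).
Opt5: worse on fees (86 vs 11).
Opt6: worse on volatility (28.6 vs 22.0).
Opt7: worse on volatility (27.3 vs 22.0).
Opt8: worse on fees (16 vs 11).
No option dominates Opt9.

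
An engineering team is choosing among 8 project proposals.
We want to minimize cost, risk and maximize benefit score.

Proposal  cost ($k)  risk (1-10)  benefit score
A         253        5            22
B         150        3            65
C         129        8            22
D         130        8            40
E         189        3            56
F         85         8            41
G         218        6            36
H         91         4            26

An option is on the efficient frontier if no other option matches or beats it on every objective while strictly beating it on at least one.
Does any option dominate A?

B vs A: cost 150≤253, risk 3≤5, benefit score 65≥22 — B is at least as good on every objective and strictly better on at least one, so B dominates A.

Yes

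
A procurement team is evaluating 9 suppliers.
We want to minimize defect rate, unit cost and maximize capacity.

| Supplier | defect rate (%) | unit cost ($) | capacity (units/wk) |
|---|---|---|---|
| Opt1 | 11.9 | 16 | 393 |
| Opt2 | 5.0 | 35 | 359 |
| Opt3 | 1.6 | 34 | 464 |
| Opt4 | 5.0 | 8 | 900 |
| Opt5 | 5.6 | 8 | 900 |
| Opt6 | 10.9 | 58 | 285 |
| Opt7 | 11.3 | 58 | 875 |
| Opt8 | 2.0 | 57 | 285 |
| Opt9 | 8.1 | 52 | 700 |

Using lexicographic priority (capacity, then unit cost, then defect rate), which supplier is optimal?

First maximize capacity: best is 900, kept {Opt4, Opt5}.
Then minimize unit cost: best is 8, kept {Opt4, Opt5}.
Then minimize defect rate: best is 5.0, kept {Opt4}.

Opt4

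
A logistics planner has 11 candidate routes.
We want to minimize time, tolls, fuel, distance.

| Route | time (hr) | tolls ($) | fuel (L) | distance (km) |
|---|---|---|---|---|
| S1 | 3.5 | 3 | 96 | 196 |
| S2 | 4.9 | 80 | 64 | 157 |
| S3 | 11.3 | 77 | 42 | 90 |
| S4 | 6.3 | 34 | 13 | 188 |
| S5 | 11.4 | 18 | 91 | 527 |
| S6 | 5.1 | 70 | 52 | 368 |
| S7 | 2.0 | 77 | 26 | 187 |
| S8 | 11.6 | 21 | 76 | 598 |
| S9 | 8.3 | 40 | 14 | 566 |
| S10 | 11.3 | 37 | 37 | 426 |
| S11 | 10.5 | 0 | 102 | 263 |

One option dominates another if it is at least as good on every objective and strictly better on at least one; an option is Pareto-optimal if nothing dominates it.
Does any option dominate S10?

S4 vs S10: time 6.3≤11.3, tolls 34≤37, fuel 13≤37, distance 188≤426 — S4 is at least as good on every objective and strictly better on at least one, so S4 dominates S10.

Yes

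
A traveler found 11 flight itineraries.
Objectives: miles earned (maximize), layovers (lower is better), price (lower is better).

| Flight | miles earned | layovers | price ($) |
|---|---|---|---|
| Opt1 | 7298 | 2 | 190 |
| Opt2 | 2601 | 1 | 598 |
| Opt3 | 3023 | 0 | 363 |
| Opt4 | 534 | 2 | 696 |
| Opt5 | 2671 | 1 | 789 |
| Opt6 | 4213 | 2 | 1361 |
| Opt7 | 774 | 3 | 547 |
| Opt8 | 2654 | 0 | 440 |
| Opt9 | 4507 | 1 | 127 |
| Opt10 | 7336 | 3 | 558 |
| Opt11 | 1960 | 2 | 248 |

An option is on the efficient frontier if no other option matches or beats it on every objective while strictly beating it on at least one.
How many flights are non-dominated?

4

Opt1: not dominated.
Opt2: dominated by Opt3 (miles earned 3023≥2601, layovers 0≤1, price 363≤598).
Opt3: not dominated.
Opt4: dominated by Opt1 (miles earned 7298≥534, layovers 2≤2, price 190≤696).
Opt5: dominated by Opt3 (miles earned 3023≥2671, layovers 0≤1, price 363≤789).
Opt6: dominated by Opt1 (miles earned 7298≥4213, layovers 2≤2, price 190≤1361).
Opt7: dominated by Opt1 (miles earned 7298≥774, layovers 2≤3, price 190≤547).
Opt8: dominated by Opt3 (miles earned 3023≥2654, layovers 0≤0, price 363≤440).
Opt9: not dominated (best price).
Opt10: not dominated (best miles earned).
Opt11: dominated by Opt1 (miles earned 7298≥1960, layovers 2≤2, price 190≤248).
Pareto-optimal: Opt1, Opt3, Opt9, Opt10 → 4.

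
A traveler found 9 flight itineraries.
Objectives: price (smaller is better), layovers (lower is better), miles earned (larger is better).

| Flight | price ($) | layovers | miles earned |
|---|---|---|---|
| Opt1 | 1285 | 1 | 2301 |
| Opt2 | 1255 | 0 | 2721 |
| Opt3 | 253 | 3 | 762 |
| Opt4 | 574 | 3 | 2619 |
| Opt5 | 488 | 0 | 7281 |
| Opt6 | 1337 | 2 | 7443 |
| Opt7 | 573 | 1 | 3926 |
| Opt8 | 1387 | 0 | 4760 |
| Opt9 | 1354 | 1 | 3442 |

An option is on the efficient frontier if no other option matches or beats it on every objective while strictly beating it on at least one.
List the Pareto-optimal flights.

Opt1: dominated by Opt2 (price 1255≤1285, layovers 0≤1, miles earned 2721≥2301).
Opt2: dominated by Opt5 (price 488≤1255, layovers 0≤0, miles earned 7281≥2721).
Opt3: not dominated (best price).
Opt4: dominated by Opt5 (price 488≤574, layovers 0≤3, miles earned 7281≥2619).
Opt5: not dominated.
Opt6: not dominated (best miles earned).
Opt7: dominated by Opt5 (price 488≤573, layovers 0≤1, miles earned 7281≥3926).
Opt8: dominated by Opt5 (price 488≤1387, layovers 0≤0, miles earned 7281≥4760).
Opt9: dominated by Opt5 (price 488≤1354, layovers 0≤1, miles earned 7281≥3442).

Opt3, Opt5, Opt6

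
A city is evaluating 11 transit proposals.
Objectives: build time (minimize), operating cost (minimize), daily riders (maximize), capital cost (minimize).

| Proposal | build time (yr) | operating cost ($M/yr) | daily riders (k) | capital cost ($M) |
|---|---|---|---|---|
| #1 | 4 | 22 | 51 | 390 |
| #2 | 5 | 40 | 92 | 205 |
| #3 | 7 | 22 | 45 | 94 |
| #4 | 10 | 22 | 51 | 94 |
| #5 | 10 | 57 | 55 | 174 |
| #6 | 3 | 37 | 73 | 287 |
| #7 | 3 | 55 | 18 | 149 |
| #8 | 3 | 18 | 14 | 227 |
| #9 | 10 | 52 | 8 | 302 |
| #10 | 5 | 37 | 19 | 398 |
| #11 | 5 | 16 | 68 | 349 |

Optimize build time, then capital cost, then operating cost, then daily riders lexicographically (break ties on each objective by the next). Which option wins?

#7

First minimize build time: best is 3, kept {#6, #7, #8}.
Then minimize capital cost: best is 149, kept {#7}.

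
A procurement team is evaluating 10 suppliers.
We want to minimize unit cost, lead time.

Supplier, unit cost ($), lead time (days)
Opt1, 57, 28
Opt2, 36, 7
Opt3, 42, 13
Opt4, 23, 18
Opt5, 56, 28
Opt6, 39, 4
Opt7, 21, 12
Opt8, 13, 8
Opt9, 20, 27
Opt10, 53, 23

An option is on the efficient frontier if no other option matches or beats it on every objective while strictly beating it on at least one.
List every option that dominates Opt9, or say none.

Opt8

Opt8: unit cost 13≤20, lead time 8≤27 — dominates Opt9.
Others (Opt1, Opt2, Opt3, Opt4, Opt5, Opt6, Opt7, Opt10) are each worse than Opt9 on at least one objective.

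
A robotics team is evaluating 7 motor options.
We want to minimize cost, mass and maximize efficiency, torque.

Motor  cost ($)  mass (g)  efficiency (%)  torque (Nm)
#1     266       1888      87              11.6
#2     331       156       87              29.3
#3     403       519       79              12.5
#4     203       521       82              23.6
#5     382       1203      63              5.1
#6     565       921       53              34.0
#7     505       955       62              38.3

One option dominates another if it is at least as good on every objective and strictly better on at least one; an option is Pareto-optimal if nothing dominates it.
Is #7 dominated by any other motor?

#1: worse on mass (1888 vs 955).
#2: worse on torque (29.3 vs 38.3).
#3: worse on torque (12.5 vs 38.3).
#4: worse on torque (23.6 vs 38.3).
#5: worse on mass (1203 vs 955).
#6: worse on cost (565 vs 505).
No option is at least as good as #7 on every objective and strictly better on one.

No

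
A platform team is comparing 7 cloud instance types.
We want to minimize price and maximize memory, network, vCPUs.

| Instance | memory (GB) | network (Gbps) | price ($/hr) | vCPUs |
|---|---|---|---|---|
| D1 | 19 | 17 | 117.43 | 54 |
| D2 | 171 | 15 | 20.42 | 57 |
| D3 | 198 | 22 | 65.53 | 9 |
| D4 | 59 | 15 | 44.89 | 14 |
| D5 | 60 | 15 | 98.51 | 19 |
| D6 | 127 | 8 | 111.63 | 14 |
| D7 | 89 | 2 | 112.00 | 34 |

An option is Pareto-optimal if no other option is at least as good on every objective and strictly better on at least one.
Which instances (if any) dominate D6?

D2

D2: memory 171≥127, network 15≥8, price 20.42≤111.63, vCPUs 57≥14 — dominates D6.
Others (D1, D3, D4, D5, D7) are each worse than D6 on at least one objective.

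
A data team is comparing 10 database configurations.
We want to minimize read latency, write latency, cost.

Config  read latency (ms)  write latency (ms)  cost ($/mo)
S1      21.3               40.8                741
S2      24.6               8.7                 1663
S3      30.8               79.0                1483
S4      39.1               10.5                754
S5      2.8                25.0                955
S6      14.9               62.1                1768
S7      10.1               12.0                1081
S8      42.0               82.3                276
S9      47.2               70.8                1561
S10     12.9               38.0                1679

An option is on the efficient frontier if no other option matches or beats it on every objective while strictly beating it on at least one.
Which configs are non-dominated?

S1, S2, S4, S5, S7, S8

S1: not dominated.
S2: not dominated (best write latency).
S3: dominated by S1 (read latency 21.3≤30.8, write latency 40.8≤79.0, cost 741≤1483).
S4: not dominated.
S5: not dominated (best read latency).
S6: dominated by S5 (read latency 2.8≤14.9, write latency 25.0≤62.1, cost 955≤1768).
S7: not dominated.
S8: not dominated (best cost).
S9: dominated by S1 (read latency 21.3≤47.2, write latency 40.8≤70.8, cost 741≤1561).
S10: dominated by S5 (read latency 2.8≤12.9, write latency 25.0≤38.0, cost 955≤1679).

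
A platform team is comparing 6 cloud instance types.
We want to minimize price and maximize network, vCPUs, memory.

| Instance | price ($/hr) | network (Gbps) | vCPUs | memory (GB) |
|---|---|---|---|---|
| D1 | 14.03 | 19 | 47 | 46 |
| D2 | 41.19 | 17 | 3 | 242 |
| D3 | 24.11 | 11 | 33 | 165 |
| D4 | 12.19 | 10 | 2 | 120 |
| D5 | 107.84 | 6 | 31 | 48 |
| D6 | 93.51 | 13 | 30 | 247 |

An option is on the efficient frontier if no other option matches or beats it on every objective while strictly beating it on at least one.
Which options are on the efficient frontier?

D1: not dominated (best network).
D2: not dominated.
D3: not dominated.
D4: not dominated (best price).
D5: dominated by D3 (price 24.11≤107.84, network 11≥6, vCPUs 33≥31, memory 165≥48).
D6: not dominated (best memory).

D1, D2, D3, D4, D6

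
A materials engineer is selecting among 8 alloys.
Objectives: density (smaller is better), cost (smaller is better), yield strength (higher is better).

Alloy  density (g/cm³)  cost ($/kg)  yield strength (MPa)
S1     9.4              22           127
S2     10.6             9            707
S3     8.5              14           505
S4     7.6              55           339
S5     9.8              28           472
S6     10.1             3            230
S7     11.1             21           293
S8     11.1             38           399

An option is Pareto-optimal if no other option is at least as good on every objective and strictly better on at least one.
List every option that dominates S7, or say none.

S2, S3

S2: density 10.6≤11.1, cost 9≤21, yield strength 707≥293 — dominates S7.
S3: density 8.5≤11.1, cost 14≤21, yield strength 505≥293 — dominates S7.
Others (S1, S4, S5, S6, S8) are each worse than S7 on at least one objective.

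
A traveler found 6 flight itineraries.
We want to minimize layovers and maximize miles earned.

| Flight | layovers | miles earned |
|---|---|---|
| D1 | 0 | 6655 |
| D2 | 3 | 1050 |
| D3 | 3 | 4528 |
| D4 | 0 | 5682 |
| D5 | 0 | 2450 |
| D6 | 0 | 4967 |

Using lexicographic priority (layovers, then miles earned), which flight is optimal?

First minimize layovers: best is 0, kept {D1, D4, D5, D6}.
Then maximize miles earned: best is 6655, kept {D1}.

D1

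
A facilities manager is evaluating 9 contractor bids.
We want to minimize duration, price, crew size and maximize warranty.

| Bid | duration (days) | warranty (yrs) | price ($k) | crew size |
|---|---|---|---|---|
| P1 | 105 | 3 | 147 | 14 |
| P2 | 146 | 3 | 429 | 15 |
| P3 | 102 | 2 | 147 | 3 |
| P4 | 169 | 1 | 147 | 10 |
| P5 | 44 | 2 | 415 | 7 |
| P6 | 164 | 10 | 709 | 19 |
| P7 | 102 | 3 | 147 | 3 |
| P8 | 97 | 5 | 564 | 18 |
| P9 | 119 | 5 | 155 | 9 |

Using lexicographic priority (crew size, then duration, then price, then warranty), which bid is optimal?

P7

First minimize crew size: best is 3, kept {P3, P7}.
Then minimize duration: best is 102, kept {P3, P7}.
Then minimize price: best is 147, kept {P3, P7}.
Then maximize warranty: best is 3, kept {P7}.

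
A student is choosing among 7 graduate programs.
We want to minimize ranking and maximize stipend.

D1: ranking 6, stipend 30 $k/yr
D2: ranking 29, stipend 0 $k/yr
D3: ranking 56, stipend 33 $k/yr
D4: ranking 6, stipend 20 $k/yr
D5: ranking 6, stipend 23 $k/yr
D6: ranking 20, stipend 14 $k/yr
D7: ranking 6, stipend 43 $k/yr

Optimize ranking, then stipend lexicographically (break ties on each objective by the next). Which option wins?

D7

First minimize ranking: best is 6, kept {D1, D4, D5, D7}.
Then maximize stipend: best is 43, kept {D7}.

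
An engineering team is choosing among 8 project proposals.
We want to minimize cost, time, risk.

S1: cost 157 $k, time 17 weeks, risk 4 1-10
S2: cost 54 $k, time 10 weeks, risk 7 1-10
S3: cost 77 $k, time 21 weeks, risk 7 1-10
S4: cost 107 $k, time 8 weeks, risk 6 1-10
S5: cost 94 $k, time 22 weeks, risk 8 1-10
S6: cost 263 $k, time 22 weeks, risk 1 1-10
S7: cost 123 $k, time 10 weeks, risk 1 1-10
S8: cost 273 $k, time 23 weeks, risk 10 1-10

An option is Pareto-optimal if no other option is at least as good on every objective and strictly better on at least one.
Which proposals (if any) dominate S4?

none

S1: worse on cost (157 vs 107).
S2: worse on time (10 vs 8).
S3: worse on time (21 vs 8).
S5: worse on time (22 vs 8).
S6: worse on cost (263 vs 107).
S7: worse on cost (123 vs 107).
S8: worse on cost (273 vs 107).
No option dominates S4.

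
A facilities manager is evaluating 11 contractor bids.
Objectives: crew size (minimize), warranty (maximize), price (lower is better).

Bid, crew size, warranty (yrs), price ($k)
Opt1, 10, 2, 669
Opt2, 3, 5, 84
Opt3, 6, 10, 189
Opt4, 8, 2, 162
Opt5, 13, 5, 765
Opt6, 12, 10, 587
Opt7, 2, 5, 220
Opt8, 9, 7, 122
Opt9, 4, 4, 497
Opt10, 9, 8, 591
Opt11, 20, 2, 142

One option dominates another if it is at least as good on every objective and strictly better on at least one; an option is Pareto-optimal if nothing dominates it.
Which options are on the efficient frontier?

Opt2, Opt3, Opt7, Opt8

Opt1: dominated by Opt2 (crew size 3≤10, warranty 5≥2, price 84≤669).
Opt2: not dominated (best price).
Opt3: not dominated.
Opt4: dominated by Opt2 (crew size 3≤8, warranty 5≥2, price 84≤162).
Opt5: dominated by Opt2 (crew size 3≤13, warranty 5≥5, price 84≤765).
Opt6: dominated by Opt3 (crew size 6≤12, warranty 10≥10, price 189≤587).
Opt7: not dominated (best crew size).
Opt8: not dominated.
Opt9: dominated by Opt2 (crew size 3≤4, warranty 5≥4, price 84≤497).
Opt10: dominated by Opt3 (crew size 6≤9, warranty 10≥8, price 189≤591).
Opt11: dominated by Opt2 (crew size 3≤20, warranty 5≥2, price 84≤142).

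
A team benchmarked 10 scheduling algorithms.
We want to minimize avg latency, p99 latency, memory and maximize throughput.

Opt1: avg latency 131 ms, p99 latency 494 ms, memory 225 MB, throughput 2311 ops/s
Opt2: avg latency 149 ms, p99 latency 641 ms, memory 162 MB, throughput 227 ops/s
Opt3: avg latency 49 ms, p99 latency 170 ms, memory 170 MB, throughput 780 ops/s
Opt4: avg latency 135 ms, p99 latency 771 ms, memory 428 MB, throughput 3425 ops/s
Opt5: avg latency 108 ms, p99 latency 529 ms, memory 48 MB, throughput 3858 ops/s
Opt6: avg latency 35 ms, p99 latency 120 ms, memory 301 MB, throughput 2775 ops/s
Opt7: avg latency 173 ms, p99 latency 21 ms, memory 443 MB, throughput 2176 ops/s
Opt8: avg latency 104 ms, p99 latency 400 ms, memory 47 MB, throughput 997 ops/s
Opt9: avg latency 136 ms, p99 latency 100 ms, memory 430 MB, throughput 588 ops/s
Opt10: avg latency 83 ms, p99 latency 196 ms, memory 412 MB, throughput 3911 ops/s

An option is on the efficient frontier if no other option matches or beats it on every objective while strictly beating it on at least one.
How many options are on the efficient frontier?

Opt1: not dominated.
Opt2: dominated by Opt5 (avg latency 108≤149, p99 latency 529≤641, memory 48≤162, throughput 3858≥227).
Opt3: not dominated.
Opt4: dominated by Opt5 (avg latency 108≤135, p99 latency 529≤771, memory 48≤428, throughput 3858≥3425).
Opt5: not dominated.
Opt6: not dominated (best avg latency).
Opt7: not dominated (best p99 latency).
Opt8: not dominated (best memory).
Opt9: not dominated.
Opt10: not dominated (best throughput).
Pareto-optimal: Opt1, Opt3, Opt5, Opt6, Opt7, Opt8, Opt9, Opt10 → 8.

8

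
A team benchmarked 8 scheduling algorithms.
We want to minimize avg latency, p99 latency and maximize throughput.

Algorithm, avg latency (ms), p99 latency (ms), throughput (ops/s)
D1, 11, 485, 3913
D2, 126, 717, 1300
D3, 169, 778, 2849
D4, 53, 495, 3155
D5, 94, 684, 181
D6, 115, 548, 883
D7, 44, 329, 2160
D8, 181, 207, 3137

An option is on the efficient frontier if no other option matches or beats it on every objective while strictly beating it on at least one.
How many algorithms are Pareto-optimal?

D1: not dominated (best avg latency).
D2: dominated by D1 (avg latency 11≤126, p99 latency 485≤717, throughput 3913≥1300).
D3: dominated by D1 (avg latency 11≤169, p99 latency 485≤778, throughput 3913≥2849).
D4: dominated by D1 (avg latency 11≤53, p99 latency 485≤495, throughput 3913≥3155).
D5: dominated by D1 (avg latency 11≤94, p99 latency 485≤684, throughput 3913≥181).
D6: dominated by D1 (avg latency 11≤115, p99 latency 485≤548, throughput 3913≥883).
D7: not dominated.
D8: not dominated (best p99 latency).
Pareto-optimal: D1, D7, D8 → 3.

3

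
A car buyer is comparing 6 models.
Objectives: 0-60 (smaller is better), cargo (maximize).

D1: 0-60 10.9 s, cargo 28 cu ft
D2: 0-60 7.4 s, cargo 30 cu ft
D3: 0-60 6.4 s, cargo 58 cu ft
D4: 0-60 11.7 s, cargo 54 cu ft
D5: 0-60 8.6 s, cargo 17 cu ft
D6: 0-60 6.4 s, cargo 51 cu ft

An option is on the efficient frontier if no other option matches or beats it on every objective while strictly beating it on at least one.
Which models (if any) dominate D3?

none

D1: worse on 0-60 (10.9 vs 6.4).
D2: worse on 0-60 (7.4 vs 6.4).
D4: worse on 0-60 (11.7 vs 6.4).
D5: worse on 0-60 (8.6 vs 6.4).
D6: worse on cargo (51 vs 58).
No option dominates D3.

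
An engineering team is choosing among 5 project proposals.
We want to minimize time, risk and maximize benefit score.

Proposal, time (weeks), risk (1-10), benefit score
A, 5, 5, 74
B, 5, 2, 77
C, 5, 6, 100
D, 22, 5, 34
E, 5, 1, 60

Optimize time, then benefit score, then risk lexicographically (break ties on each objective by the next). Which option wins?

First minimize time: best is 5, kept {A, B, C, E}.
Then maximize benefit score: best is 100, kept {C}.

C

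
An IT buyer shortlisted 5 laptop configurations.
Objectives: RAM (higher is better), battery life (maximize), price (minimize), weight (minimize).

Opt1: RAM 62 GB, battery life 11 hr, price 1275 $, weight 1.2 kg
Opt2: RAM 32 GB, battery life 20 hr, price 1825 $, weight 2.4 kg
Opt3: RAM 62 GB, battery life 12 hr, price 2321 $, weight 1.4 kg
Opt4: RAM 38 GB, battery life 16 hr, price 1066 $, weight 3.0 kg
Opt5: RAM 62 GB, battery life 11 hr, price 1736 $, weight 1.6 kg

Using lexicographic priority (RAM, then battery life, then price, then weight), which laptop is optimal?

Opt3

First maximize RAM: best is 62, kept {Opt1, Opt3, Opt5}.
Then maximize battery life: best is 12, kept {Opt3}.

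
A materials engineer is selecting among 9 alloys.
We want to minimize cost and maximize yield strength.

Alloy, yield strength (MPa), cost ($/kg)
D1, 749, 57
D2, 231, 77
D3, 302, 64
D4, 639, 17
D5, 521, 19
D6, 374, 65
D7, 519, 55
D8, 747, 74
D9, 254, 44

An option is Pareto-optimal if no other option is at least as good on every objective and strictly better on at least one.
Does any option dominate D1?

D2: worse on yield strength (231 vs 749).
D3: worse on yield strength (302 vs 749).
D4: worse on yield strength (639 vs 749).
D5: worse on yield strength (521 vs 749).
D6: worse on yield strength (374 vs 749).
D7: worse on yield strength (519 vs 749).
D8: worse on yield strength (747 vs 749).
D9: worse on yield strength (254 vs 749).
No option is at least as good as D1 on every objective and strictly better on one.

No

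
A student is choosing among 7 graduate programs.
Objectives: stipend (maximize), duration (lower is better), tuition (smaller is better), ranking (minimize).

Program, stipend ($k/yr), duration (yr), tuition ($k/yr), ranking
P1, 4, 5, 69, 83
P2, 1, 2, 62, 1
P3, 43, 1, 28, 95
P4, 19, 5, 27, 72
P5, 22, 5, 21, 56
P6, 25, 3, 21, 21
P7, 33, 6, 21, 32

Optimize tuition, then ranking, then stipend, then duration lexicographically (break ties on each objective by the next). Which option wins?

P6

First minimize tuition: best is 21, kept {P5, P6, P7}.
Then minimize ranking: best is 21, kept {P6}.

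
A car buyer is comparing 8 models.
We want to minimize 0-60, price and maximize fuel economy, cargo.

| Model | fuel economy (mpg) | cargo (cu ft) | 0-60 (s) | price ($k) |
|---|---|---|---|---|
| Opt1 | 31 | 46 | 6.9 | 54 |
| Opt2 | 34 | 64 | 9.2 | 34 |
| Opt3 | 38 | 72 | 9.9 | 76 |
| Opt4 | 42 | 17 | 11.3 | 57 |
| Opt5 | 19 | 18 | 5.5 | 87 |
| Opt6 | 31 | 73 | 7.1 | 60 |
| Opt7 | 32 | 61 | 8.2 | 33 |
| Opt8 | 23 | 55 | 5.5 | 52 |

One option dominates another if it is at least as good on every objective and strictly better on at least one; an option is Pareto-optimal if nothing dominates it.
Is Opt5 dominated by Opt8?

Yes

Opt8 vs Opt5: fuel economy 23≥19, cargo 55≥18, 0-60 5.5≤5.5, price 52≤87 — Opt8 is at least as good on every objective with at least one strict improvement.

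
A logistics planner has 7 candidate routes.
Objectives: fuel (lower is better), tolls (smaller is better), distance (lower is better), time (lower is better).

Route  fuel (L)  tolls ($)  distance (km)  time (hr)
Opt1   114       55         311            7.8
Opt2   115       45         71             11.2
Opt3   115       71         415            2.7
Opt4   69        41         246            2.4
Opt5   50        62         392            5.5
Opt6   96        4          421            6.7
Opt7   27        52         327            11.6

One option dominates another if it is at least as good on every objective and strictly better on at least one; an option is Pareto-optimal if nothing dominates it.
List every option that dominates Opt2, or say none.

none

Opt1: worse on tolls (55 vs 45).
Opt3: worse on tolls (71 vs 45).
Opt4: worse on distance (246 vs 71).
Opt5: worse on tolls (62 vs 45).
Opt6: worse on distance (421 vs 71).
Opt7: worse on tolls (52 vs 45).
No option dominates Opt2.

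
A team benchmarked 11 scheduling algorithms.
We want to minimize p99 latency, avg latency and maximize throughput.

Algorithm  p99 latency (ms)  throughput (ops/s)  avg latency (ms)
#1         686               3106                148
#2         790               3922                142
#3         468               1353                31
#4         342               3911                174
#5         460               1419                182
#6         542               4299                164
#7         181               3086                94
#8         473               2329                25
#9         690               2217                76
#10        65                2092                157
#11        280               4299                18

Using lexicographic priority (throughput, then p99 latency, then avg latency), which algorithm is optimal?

#11

First maximize throughput: best is 4299, kept {#6, #11}.
Then minimize p99 latency: best is 280, kept {#11}.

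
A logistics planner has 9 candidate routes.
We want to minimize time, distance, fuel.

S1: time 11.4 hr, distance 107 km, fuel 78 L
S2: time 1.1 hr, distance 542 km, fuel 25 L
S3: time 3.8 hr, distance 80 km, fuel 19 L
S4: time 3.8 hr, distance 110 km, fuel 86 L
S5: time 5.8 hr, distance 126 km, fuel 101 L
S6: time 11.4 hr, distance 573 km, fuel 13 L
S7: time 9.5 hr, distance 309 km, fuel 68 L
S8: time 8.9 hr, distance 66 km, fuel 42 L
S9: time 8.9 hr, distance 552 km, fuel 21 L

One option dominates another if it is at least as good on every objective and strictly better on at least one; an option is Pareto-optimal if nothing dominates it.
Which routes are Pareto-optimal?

S1: dominated by S3 (time 3.8≤11.4, distance 80≤107, fuel 19≤78).
S2: not dominated (best time).
S3: not dominated.
S4: dominated by S3 (time 3.8≤3.8, distance 80≤110, fuel 19≤86).
S5: dominated by S3 (time 3.8≤5.8, distance 80≤126, fuel 19≤101).
S6: not dominated (best fuel).
S7: dominated by S3 (time 3.8≤9.5, distance 80≤309, fuel 19≤68).
S8: not dominated (best distance).
S9: dominated by S3 (time 3.8≤8.9, distance 80≤552, fuel 19≤21).

S2, S3, S6, S8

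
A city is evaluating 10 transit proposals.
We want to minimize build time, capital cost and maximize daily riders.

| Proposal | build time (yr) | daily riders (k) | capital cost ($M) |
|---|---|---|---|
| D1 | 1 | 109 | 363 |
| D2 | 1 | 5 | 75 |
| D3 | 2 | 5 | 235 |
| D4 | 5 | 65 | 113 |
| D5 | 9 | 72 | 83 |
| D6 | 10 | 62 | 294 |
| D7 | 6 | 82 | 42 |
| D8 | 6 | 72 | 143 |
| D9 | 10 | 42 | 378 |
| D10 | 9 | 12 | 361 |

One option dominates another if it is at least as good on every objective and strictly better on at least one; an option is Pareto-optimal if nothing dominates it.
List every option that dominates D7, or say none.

none

D1: worse on capital cost (363 vs 42).
D2: worse on daily riders (5 vs 82).
D3: worse on daily riders (5 vs 82).
D4: worse on daily riders (65 vs 82).
D5: worse on build time (9 vs 6).
D6: worse on build time (10 vs 6).
D8: worse on daily riders (72 vs 82).
D9: worse on build time (10 vs 6).
D10: worse on build time (9 vs 6).
No option dominates D7.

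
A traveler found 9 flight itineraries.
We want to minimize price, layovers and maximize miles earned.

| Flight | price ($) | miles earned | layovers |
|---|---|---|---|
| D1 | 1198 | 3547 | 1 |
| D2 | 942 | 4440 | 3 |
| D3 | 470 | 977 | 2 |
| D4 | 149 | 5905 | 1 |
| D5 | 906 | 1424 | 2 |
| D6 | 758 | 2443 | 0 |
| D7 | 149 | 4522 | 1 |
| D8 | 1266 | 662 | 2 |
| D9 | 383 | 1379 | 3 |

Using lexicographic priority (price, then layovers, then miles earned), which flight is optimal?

First minimize price: best is 149, kept {D4, D7}.
Then minimize layovers: best is 1, kept {D4, D7}.
Then maximize miles earned: best is 5905, kept {D4}.

D4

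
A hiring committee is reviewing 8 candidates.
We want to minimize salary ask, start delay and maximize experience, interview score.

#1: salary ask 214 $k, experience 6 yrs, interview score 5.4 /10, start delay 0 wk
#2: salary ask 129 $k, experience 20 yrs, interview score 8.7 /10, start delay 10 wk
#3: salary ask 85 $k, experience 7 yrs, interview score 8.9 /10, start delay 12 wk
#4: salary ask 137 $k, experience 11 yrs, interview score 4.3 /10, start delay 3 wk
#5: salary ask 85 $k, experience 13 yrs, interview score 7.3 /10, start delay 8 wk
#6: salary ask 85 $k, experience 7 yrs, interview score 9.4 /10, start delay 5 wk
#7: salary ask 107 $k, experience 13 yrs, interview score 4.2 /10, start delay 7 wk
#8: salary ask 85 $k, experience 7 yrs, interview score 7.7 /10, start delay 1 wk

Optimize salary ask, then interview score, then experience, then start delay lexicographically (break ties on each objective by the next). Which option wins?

First minimize salary ask: best is 85, kept {#3, #5, #6, #8}.
Then maximize interview score: best is 9.4, kept {#6}.

#6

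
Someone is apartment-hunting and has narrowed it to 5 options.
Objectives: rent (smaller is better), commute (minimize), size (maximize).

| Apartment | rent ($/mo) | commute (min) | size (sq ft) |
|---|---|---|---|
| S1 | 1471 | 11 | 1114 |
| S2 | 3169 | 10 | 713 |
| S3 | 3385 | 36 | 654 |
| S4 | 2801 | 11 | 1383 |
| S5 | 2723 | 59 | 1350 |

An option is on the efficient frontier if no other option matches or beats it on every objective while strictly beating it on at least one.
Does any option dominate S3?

Yes

S1 vs S3: rent 1471≤3385, commute 11≤36, size 1114≥654 — S1 is at least as good on every objective and strictly better on at least one, so S1 dominates S3.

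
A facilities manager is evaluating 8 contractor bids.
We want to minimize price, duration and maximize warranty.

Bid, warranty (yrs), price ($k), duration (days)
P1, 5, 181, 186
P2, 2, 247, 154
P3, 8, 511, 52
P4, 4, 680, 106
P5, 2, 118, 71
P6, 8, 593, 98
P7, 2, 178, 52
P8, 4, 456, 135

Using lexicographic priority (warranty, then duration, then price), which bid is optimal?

First maximize warranty: best is 8, kept {P3, P6}.
Then minimize duration: best is 52, kept {P3}.

P3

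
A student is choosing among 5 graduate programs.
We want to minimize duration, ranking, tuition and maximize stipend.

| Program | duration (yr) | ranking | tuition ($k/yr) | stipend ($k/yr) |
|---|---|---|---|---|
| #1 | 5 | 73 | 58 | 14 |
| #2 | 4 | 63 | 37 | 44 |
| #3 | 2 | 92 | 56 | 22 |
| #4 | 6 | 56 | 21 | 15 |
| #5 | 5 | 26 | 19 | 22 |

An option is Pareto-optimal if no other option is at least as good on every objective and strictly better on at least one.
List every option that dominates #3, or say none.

#1: worse on duration (5 vs 2).
#2: worse on duration (4 vs 2).
#4: worse on duration (6 vs 2).
#5: worse on duration (5 vs 2).
No option dominates #3.

none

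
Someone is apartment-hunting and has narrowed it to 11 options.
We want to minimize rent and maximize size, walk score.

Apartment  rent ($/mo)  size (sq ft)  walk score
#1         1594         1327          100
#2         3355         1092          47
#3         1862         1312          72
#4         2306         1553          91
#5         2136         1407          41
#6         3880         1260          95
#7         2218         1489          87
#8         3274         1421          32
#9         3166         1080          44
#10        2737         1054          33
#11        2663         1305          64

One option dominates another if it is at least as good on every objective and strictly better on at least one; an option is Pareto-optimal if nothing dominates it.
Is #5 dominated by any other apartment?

No

#1: worse on size (1327 vs 1407).
#2: worse on rent (3355 vs 2136).
#3: worse on size (1312 vs 1407).
#4: worse on rent (2306 vs 2136).
#6: worse on rent (3880 vs 2136).
#7: worse on rent (2218 vs 2136).
#8: worse on rent (3274 vs 2136).
#9: worse on rent (3166 vs 2136).
#10: worse on rent (2737 vs 2136).
#11: worse on rent (2663 vs 2136).
No option is at least as good as #5 on every objective and strictly better on one.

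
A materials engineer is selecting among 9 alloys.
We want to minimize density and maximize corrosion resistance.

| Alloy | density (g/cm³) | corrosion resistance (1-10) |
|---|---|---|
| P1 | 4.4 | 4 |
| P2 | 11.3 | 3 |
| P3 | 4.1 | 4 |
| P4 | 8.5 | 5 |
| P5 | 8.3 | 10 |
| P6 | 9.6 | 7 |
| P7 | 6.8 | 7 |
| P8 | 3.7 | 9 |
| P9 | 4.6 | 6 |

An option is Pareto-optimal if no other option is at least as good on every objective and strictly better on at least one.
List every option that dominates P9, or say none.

P8: density 3.7≤4.6, corrosion resistance 9≥6 — dominates P9.
Others (P1, P2, P3, P4, P5, P6, P7) are each worse than P9 on at least one objective.

P8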